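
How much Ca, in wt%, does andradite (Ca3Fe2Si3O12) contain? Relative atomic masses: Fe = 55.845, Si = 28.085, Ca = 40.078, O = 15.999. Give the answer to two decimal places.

M(Ca3Fe2Si3O12) = 508.167 g/mol.
Ca contributes 3 × 40.078 = 120.234 g per mole.
120.234/508.167 = 0.2366 → 23.66%.

23.66 wt%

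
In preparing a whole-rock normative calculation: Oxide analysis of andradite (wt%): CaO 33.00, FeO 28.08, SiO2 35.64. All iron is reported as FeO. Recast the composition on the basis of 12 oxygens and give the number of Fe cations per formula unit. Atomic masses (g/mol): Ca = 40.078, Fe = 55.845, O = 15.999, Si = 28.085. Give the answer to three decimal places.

CaO (M=56.077): mol = 0.58848; Ca = 0.58848, O = 0.58848.
FeO (M=71.844): mol = 0.39085; Fe = 0.39085, O = 0.39085.
SiO2 (M=60.083): mol = 0.59318; Si = 0.59318, O = 1.18636.
ΣO = 2.16569; factor = 12/ΣO = 5.54096.
Fe apfu = 0.39085 × 5.54096 = 2.166.

2.166 Fe apfu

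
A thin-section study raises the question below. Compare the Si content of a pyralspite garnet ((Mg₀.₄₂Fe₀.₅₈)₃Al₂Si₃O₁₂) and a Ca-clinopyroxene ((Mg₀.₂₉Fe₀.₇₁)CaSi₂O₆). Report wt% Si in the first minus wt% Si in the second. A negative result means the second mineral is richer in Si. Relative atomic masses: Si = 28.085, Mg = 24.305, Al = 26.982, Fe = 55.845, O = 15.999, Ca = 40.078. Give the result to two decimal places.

First mineral: 84.255 g Si in 458.002 g formula = 18.40 wt% Si.
Second mineral: 56.170 g Si in 238.940 g formula = 23.51 wt% Si.
18.40% − 23.51% gives a difference of -5.11 percentage points.

-5.11 percentage points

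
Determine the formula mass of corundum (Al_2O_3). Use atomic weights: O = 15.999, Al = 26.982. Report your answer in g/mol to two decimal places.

M = 2×26.982 + 3×15.999

101.96 g/mol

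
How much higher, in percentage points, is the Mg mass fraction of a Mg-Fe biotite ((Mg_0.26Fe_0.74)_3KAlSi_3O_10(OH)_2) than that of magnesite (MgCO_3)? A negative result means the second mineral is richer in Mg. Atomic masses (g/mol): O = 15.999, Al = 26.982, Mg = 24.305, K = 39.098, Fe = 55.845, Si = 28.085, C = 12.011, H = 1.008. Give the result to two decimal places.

First mineral: 18.958 g Mg in 487.273 g formula = 3.89 wt% Mg.
Second mineral: 24.305 g Mg in 84.313 g formula = 28.83 wt% Mg.
3.89% − 28.83% gives a difference of -24.94 percentage points.

-24.94 percentage points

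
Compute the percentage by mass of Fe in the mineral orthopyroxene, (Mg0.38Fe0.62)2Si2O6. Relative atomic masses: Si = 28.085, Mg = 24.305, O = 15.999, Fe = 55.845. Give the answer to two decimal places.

Formula mass = 0.76×24.305 + 1.24×55.845 + 2×28.085 + 6×15.999 = 239.884 g/mol, of which 69.248 g is Fe.
So Fe makes up 69.248/239.884 = 0.2887 of the mass, i.e. 28.87%.

28.87 mass %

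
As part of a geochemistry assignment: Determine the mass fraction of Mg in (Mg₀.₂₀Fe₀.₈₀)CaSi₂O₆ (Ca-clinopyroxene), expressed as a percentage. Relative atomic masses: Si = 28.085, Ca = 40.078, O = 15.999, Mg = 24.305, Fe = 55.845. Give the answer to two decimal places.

Formula mass = 0.20·24.305 + 0.80·55.845 + 1·40.078 + 2·28.085 + 6·15.999 = 241.779 g/mol, of which 4.861 g is Mg.
So Mg makes up 4.861/241.779 = 0.0201 of the mass, i.e. 2.01%.

2.01 weight percent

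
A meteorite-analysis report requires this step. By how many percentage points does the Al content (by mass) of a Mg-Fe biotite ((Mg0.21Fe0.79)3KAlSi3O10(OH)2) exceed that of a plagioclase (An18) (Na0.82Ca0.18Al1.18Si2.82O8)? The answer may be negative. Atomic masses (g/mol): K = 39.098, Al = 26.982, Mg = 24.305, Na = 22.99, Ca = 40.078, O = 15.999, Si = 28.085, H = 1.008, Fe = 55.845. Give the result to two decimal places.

Al in (Mg0.21Fe0.79)3KAlSi3O10(OH)2: molar mass 492.004 g/mol; 1×26.982 = 26.982 g → 5.48 wt%.
Al in Na0.82Ca0.18Al1.18Si2.82O8: molar mass 265.096 g/mol; 1.18×26.982 = 31.839 g → 12.01 wt%.
Difference = 5.48 − 12.01 = -6.53 percentage points.

-6.53 percentage points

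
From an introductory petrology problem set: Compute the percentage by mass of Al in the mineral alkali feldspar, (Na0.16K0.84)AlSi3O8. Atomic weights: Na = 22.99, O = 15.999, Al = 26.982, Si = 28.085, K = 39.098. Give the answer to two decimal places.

9.78 mass %

M((Na0.16K0.84)AlSi3O8) = 275.750 g/mol.
Al contributes 1 × 26.982 = 26.982 g per mole.
26.982/275.750 = 0.0978 → 9.78%.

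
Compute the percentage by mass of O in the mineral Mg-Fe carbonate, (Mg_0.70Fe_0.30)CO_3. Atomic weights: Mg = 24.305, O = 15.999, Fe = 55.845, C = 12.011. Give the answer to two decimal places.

51.18 weight percent

M((Mg_0.70Fe_0.30)CO_3) = 93.775 g/mol.
O contributes 3 × 15.999 = 47.997 g per mole.
47.997/93.775 = 0.5118 → 51.18%.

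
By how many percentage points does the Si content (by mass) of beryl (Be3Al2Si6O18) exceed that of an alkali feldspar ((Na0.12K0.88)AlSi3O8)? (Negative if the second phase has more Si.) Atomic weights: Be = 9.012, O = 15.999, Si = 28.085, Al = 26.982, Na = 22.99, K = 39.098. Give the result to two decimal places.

M(Be3Al2Si6O18) = 537.492 g/mol, so wt% Si = 168.510/537.492 × 100 = 31.35%.
M((Na0.12K0.88)AlSi3O8) = 276.394 g/mol, so wt% Si = 84.255/276.394 × 100 = 30.48%.
31.35 − 30.48 = 0.87 pp.

0.87 percentage points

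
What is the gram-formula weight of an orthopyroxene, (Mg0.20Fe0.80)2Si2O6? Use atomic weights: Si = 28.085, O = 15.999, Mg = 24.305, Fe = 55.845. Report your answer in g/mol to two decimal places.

M = 0.40·24.305 + 1.60·55.845 + 2·28.085 + 6·15.999

251.24 g/mol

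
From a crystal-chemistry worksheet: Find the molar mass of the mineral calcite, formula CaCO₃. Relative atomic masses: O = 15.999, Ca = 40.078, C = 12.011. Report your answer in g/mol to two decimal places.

M = 1×40.078 + 1×12.011 + 3×15.999

100.09 g/mol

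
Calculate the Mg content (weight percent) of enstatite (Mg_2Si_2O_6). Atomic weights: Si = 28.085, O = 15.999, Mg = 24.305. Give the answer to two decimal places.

24.21 weight percent

Formula mass = 2×24.305 + 2×28.085 + 6×15.999 = 200.774 g/mol, of which 48.610 g is Mg.
So Mg makes up 48.610/200.774 = 0.2421 of the mass, i.e. 24.21%.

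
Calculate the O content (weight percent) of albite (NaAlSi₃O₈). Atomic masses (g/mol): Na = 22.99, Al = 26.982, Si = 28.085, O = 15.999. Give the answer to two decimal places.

M(NaAlSi₃O₈) = 262.219 g/mol.
O contributes 8 × 15.999 = 127.992 g per mole.
127.992/262.219 = 0.4881 → 48.81%.

48.81 weight percent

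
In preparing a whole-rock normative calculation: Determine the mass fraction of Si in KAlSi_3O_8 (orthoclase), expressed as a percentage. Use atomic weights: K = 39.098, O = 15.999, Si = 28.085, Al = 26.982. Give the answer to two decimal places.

Formula mass = 1*39.098 + 1*26.982 + 3*28.085 + 8*15.999 = 278.327 g/mol, of which 84.255 g is Si.
So Si makes up 84.255/278.327 = 0.3027 of the mass, i.e. 30.27%.

30.27 wt%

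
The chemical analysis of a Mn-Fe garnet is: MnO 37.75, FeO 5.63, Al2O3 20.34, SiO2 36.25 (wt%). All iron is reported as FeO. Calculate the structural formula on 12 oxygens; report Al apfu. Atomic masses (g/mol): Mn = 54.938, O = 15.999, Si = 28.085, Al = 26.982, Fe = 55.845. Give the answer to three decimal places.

MnO (M=70.937): mol = 0.53216; Mn = 0.53216, O = 0.53216.
FeO (M=71.844): mol = 0.07836; Fe = 0.07836, O = 0.07836.
Al2O3 (M=101.961): mol = 0.19949; Al = 0.39898, O = 0.59847.
SiO2 (M=60.083): mol = 0.60333; Si = 0.60333, O = 1.20666.
ΣO = 2.41565; factor = 12/ΣO = 4.96761.
Al apfu = 0.39898 × 4.96761 = 1.982.

1.982 Al apfu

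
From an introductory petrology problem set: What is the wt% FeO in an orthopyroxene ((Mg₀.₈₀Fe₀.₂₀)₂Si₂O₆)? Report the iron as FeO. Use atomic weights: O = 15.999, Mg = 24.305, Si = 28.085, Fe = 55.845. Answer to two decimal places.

Molar mass of (Mg₀.₈₀Fe₀.₂₀)₂Si₂O₆ = 1.60×24.305 + 0.40×55.845 + 2×28.085 + 6×15.999 = 213.390 g/mol.
Each formula unit contains 0.40 Fe, equivalent to 0.40/1 = 0.4000 mol FeO.
M(FeO) = 1×55.845 + 1×15.999 = 71.844 g/mol.
Mass of FeO per formula unit = 0.4000 × 71.844 = 28.738 g.
FeO wt% = 28.738 / 213.390 × 100 = 13.47%.

13.47 wt%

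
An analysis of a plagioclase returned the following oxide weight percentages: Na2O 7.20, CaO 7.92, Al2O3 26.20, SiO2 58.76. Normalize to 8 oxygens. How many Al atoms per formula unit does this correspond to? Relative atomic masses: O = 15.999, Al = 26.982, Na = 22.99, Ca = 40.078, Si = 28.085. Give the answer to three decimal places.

1.378 Al apfu

Na2O (M=61.979): mol = 0.11617; Na = 0.23234, O = 0.11617.
CaO (M=56.077): mol = 0.14123; Ca = 0.14123, O = 0.14123.
Al2O3 (M=101.961): mol = 0.25696; Al = 0.51392, O = 0.77088.
SiO2 (M=60.083): mol = 0.97798; Si = 0.97798, O = 1.95596.
ΣO = 2.98424; factor = 8/ΣO = 2.68075.
Al apfu = 0.51392 × 2.68075 = 1.378.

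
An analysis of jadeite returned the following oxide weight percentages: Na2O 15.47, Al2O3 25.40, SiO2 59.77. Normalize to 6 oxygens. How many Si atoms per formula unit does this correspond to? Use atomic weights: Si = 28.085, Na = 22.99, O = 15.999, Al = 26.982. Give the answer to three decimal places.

1.999 Si apfu

Na2O (M=61.979): mol = 0.24960; Na = 0.49920, O = 0.24960.
Al2O3 (M=101.961): mol = 0.24911; Al = 0.49822, O = 0.74733.
SiO2 (M=60.083): mol = 0.99479; Si = 0.99479, O = 1.98958.
ΣO = 2.98651; factor = 6/ΣO = 2.00903.
Si apfu = 0.99479 × 2.00903 = 1.999.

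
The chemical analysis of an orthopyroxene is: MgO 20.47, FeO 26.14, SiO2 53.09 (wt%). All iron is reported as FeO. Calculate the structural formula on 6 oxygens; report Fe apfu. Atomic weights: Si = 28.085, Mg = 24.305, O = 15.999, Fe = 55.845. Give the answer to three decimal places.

0.827 Fe apfu

MgO: 20.47/40.304 = 0.50789 mol → 0.50789 mol Mg, 0.50789 mol O.
FeO: 26.14/71.844 = 0.36384 mol → 0.36384 mol Fe, 0.36384 mol O.
SiO2: 53.09/60.083 = 0.88361 mol → 0.88361 mol Si, 1.76722 mol O.
Total oxygen = 2.63895 mol. Normalization factor = 6/2.63895 = 2.27363.
Fe per 6 O = 0.36384 × 2.27363 = 0.827.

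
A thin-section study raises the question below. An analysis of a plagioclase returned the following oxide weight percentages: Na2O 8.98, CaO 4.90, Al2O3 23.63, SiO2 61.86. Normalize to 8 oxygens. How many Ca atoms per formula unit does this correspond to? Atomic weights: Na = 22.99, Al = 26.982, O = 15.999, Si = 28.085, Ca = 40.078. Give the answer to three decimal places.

8.98 wt% Na2O ÷ 61.979 g/mol = 0.14489 mol, giving 0.28978 Na and 0.14489 O.
4.90 wt% CaO ÷ 56.077 g/mol = 0.08738 mol, giving 0.08738 Ca and 0.08738 O.
23.63 wt% Al2O3 ÷ 101.961 g/mol = 0.23176 mol, giving 0.46352 Al and 0.69528 O.
61.86 wt% SiO2 ÷ 60.083 g/mol = 1.02958 mol, giving 1.02958 Si and 2.05916 O.
Oxygen sums to 2.98671; scaling by 8/2.98671 = 2.67853 puts the formula on 8 O.
Ca: 0.08738 × 2.67853 = 0.234 atoms per formula unit.

0.234 Ca apfu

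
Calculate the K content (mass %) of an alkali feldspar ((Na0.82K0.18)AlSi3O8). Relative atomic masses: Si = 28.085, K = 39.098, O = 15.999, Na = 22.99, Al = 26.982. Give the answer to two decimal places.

Molar mass of (Na0.82K0.18)AlSi3O8: 0.82×22.99 + 0.18×39.098 + 1×26.982 + 3×28.085 + 8×15.999 = 265.118 g/mol.
Mass of K per formula unit: 0.18 × 39.098 = 7.038 g.
Weight fraction K = 7.038 / 265.118 = 0.0265.

2.65 mass %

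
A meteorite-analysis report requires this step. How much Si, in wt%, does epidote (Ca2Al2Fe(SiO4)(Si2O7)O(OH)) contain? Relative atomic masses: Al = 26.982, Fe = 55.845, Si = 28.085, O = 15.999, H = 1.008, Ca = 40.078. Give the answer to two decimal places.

17.44 wt%

M(Ca2Al2Fe(SiO4)(Si2O7)O(OH)) = 483.215 g/mol.
Si contributes 3 × 28.085 = 84.255 g per mole.
84.255/483.215 = 0.1744 → 17.44%.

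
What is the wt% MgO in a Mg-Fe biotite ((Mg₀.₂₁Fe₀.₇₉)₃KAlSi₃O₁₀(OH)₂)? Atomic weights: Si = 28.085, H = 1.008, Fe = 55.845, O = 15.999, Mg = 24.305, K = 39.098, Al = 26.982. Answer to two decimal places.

Molar mass of (Mg₀.₂₁Fe₀.₇₉)₃KAlSi₃O₁₀(OH)₂ = 0.63×24.305 + 2.37×55.845 + 1×39.098 + 1×26.982 + 3×28.085 + 12×15.999 + 2×1.008 = 492.004 g/mol.
Each formula unit contains 0.63 Mg, equivalent to 0.63/1 = 0.6300 mol MgO.
M(MgO) = 1×24.305 + 1×15.999 = 40.304 g/mol.
Mass of MgO per formula unit = 0.6300 × 40.304 = 25.392 g.
MgO wt% = 25.392 / 492.004 × 100 = 5.16%.

5.16 wt%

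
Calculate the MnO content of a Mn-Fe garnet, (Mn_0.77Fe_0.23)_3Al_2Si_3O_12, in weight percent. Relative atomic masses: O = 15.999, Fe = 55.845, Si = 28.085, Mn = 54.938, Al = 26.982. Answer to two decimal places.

Formula mass = 495.647 g/mol.
2.31 Mn → 2.3100 mol MnO per formula unit; M(MnO) = 70.937, so MnO mass = 163.864 g.
163.864/495.647 × 100 = 33.06 wt%.

33.06 wt%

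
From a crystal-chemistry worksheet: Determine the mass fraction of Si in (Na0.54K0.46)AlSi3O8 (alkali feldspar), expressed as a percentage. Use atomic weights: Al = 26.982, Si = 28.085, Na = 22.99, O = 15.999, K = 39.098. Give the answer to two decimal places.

31.25 weight percent

M((Na0.54K0.46)AlSi3O8) = 269.629 g/mol.
Si contributes 3 × 28.085 = 84.255 g per mole.
84.255/269.629 = 0.3125 → 31.25%.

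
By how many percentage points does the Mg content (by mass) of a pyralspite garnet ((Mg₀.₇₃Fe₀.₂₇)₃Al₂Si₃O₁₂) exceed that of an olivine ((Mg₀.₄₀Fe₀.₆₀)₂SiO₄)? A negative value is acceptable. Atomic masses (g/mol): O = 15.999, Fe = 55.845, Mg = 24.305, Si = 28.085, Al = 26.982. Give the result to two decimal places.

First mineral: 53.228 g Mg in 428.669 g formula = 12.42 wt% Mg.
Second mineral: 19.444 g Mg in 178.539 g formula = 10.89 wt% Mg.
12.42% − 10.89% gives a difference of 1.53 percentage points.

1.53 percentage points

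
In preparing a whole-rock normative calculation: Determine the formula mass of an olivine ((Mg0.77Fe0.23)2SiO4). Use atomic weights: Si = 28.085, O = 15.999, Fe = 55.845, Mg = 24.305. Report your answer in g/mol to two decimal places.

155.20 g/mol

Mg: 1.54 × 24.305 = 37.4297
Fe: 0.46 × 55.845 = 25.6887
Si: 1 × 28.085 = 28.0850
O: 4 × 15.999 = 63.9960
Summing the contributions gives the formula mass.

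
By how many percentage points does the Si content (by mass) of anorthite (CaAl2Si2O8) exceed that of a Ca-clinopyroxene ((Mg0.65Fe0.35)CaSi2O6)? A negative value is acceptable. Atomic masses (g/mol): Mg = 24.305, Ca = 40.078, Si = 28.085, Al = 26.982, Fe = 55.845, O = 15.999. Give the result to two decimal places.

-4.49 percentage points

Si in CaAl2Si2O8: molar mass 278.204 g/mol; 2×28.085 = 56.170 g → 20.19 wt%.
Si in (Mg0.65Fe0.35)CaSi2O6: molar mass 227.586 g/mol; 2×28.085 = 56.170 g → 24.68 wt%.
Difference = 20.19 − 24.68 = -4.49 percentage points.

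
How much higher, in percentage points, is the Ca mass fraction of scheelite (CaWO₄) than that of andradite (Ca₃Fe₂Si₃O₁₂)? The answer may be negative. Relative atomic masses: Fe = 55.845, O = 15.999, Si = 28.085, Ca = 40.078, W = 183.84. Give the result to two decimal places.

First mineral: 40.078 g Ca in 287.914 g formula = 13.92 wt% Ca.
Second mineral: 120.234 g Ca in 508.167 g formula = 23.66 wt% Ca.
13.92% − 23.66% gives a difference of -9.74 percentage points.

-9.74 percentage points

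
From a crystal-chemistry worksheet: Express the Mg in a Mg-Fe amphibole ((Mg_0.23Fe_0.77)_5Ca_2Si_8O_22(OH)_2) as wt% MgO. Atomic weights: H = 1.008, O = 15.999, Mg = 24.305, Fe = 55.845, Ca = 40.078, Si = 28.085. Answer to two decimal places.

Formula mass = 933.782 g/mol.
1.15 Mg → 1.1500 mol MgO per formula unit; M(MgO) = 40.304, so MgO mass = 46.350 g.
46.350/933.782 × 100 = 4.96 wt%.

4.96 wt%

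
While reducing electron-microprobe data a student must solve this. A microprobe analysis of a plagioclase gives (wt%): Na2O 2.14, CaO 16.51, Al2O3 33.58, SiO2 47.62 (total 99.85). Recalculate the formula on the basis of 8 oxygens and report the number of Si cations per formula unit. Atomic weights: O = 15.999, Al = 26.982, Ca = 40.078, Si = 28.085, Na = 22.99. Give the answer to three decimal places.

Na2O (M=61.979): mol = 0.03453; Na = 0.06906, O = 0.03453.
CaO (M=56.077): mol = 0.29442; Ca = 0.29442, O = 0.29442.
Al2O3 (M=101.961): mol = 0.32934; Al = 0.65868, O = 0.98802.
SiO2 (M=60.083): mol = 0.79257; Si = 0.79257, O = 1.58514.
ΣO = 2.90211; factor = 8/ΣO = 2.75662.
Si apfu = 0.79257 × 2.75662 = 2.185.

2.185 Si apfu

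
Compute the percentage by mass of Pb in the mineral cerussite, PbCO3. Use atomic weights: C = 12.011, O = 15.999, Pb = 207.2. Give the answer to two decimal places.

Molar mass of PbCO3: 1·207.2 + 1·12.011 + 3·15.999 = 267.208 g/mol.
Mass of Pb per formula unit: 1 × 207.2 = 207.200 g.
Weight fraction Pb = 207.200 / 267.208 = 0.7754.

77.54 wt%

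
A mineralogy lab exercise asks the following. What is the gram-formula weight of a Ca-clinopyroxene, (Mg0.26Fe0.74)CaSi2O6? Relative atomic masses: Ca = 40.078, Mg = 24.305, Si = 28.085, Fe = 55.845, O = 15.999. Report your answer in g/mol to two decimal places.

239.89 g/mol

M = 0.26(24.305) + 0.74(55.845) + 1(40.078) + 2(28.085) + 6(15.999)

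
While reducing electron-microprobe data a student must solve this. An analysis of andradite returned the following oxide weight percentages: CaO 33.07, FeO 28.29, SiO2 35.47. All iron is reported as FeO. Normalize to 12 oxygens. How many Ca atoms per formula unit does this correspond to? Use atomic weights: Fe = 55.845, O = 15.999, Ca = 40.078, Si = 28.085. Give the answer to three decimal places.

3.270 Ca apfu

CaO: 33.07/56.077 = 0.58972 mol → 0.58972 mol Ca, 0.58972 mol O.
FeO: 28.29/71.844 = 0.39377 mol → 0.39377 mol Fe, 0.39377 mol O.
SiO2: 35.47/60.083 = 0.59035 mol → 0.59035 mol Si, 1.18070 mol O.
Total oxygen = 2.16419 mol. Normalization factor = 12/2.16419 = 5.54480.
Ca per 12 O = 0.58972 × 5.54480 = 3.270.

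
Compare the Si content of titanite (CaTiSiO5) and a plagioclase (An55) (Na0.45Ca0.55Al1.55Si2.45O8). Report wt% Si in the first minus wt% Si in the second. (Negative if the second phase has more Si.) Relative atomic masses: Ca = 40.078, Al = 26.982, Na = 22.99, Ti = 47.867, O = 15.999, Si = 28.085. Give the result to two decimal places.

M(CaTiSiO5) = 196.025 g/mol, so wt% Si = 28.085/196.025 × 100 = 14.33%.
M(Na0.45Ca0.55Al1.55Si2.45O8) = 271.011 g/mol, so wt% Si = 68.808/271.011 × 100 = 25.39%.
14.33 − 25.39 = -11.06 pp.

-11.06 percentage points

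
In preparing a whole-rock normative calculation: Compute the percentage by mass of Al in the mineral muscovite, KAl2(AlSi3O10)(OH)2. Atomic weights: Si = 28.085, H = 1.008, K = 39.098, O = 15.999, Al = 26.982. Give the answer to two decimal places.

M(KAl2(AlSi3O10)(OH)2) = 398.303 g/mol.
Al contributes 3 × 26.982 = 80.946 g per mole.
80.946/398.303 = 0.2032 → 20.32%.

20.32 mass %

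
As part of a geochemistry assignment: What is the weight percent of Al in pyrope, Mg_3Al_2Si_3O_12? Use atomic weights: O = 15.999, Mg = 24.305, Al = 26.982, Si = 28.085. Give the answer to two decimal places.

13.39 weight percent

M(Mg_3Al_2Si_3O_12) = 403.122 g/mol.
Al contributes 2 × 26.982 = 53.964 g per mole.
53.964/403.122 = 0.1339 → 13.39%.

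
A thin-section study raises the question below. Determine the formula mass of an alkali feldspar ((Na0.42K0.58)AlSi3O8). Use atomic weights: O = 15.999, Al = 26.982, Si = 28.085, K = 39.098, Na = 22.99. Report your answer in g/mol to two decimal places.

M = 0.42×22.99 + 0.58×39.098 + 1×26.982 + 3×28.085 + 8×15.999

271.56 g/mol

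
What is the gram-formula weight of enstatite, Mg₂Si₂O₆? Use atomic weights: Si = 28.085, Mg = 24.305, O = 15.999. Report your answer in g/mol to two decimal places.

The formula mass is the sum 2*24.305 + 2*28.085 + 6*15.999.

200.77 g/mol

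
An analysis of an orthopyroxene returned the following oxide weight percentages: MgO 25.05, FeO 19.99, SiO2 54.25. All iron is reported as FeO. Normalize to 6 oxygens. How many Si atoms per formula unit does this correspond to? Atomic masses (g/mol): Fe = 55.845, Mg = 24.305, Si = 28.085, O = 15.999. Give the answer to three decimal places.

25.05 wt% MgO ÷ 40.304 g/mol = 0.62153 mol, giving 0.62153 Mg and 0.62153 O.
19.99 wt% FeO ÷ 71.844 g/mol = 0.27824 mol, giving 0.27824 Fe and 0.27824 O.
54.25 wt% SiO2 ÷ 60.083 g/mol = 0.90292 mol, giving 0.90292 Si and 1.80584 O.
Oxygen sums to 2.70561; scaling by 6/2.70561 = 2.21761 puts the formula on 6 O.
Si: 0.90292 × 2.21761 = 2.002 atoms per formula unit.

2.002 Si apfu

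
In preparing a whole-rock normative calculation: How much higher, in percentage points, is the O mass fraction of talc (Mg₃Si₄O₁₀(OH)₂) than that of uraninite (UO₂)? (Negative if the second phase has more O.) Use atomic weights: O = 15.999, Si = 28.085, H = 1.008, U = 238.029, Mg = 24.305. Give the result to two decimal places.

First mineral: 191.988 g O in 379.259 g formula = 50.62 wt% O.
Second mineral: 31.998 g O in 270.027 g formula = 11.85 wt% O.
50.62% − 11.85% gives a difference of 38.77 percentage points.

38.77 percentage points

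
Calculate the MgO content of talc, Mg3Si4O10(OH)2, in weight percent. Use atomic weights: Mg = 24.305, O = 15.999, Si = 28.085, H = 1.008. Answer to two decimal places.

31.88 wt%

Formula mass = 379.259 g/mol.
3 Mg → 3.0000 mol MgO per formula unit; M(MgO) = 40.304, so MgO mass = 120.912 g.
120.912/379.259 × 100 = 31.88 wt%.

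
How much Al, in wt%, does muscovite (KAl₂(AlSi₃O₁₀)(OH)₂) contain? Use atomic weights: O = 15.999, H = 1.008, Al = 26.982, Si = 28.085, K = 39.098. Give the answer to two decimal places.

20.32 wt%

Formula mass = 1·39.098 + 3·26.982 + 3·28.085 + 12·15.999 + 2·1.008 = 398.303 g/mol, of which 80.946 g is Al.
So Al makes up 80.946/398.303 = 0.2032 of the mass, i.e. 20.32%.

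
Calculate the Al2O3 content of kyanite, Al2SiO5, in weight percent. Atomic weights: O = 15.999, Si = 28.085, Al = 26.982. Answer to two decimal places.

62.92 wt%

Molar mass of Al2SiO5 = 2*26.982 + 1*28.085 + 5*15.999 = 162.044 g/mol.
Each formula unit contains 2 Al, equivalent to 2/2 = 1.0000 mol Al2O3.
M(Al2O3) = 2×26.982 + 3×15.999 = 101.961 g/mol.
Mass of Al2O3 per formula unit = 1.0000 × 101.961 = 101.961 g.
Al2O3 wt% = 101.961 / 162.044 × 100 = 62.92%.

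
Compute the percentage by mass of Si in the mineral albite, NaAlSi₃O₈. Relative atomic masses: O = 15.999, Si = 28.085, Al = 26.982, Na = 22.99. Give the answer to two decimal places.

Formula mass = 1*22.99 + 1*26.982 + 3*28.085 + 8*15.999 = 262.219 g/mol, of which 84.255 g is Si.
So Si makes up 84.255/262.219 = 0.3213 of the mass, i.e. 32.13%.

32.13 mass %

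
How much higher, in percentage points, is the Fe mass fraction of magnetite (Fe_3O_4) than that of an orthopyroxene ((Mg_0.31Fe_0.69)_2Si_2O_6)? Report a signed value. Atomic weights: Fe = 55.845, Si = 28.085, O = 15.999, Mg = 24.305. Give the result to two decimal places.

40.81 percentage points

Fe in Fe_3O_4: molar mass 231.531 g/mol; 3×55.845 = 167.535 g → 72.36 wt%.
Fe in (Mg_0.31Fe_0.69)_2Si_2O_6: molar mass 244.299 g/mol; 1.38×55.845 = 77.066 g → 31.55 wt%.
Difference = 72.36 − 31.55 = 40.81 percentage points.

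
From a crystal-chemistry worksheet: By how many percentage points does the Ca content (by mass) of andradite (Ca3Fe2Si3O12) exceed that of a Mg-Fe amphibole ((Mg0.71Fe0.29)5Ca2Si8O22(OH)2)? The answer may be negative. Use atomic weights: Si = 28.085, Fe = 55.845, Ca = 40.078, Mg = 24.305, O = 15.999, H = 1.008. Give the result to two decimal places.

Ca in Ca3Fe2Si3O12: molar mass 508.167 g/mol; 3×40.078 = 120.234 g → 23.66 wt%.
Ca in (Mg0.71Fe0.29)5Ca2Si8O22(OH)2: molar mass 858.086 g/mol; 2×40.078 = 80.156 g → 9.34 wt%.
Difference = 23.66 − 9.34 = 14.32 percentage points.

14.32 percentage points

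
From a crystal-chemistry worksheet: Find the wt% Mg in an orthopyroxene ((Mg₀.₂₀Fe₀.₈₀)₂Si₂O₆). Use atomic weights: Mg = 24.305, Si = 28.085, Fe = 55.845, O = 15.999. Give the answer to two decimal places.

3.87 weight percent

Formula mass = 0.40·24.305 + 1.60·55.845 + 2·28.085 + 6·15.999 = 251.238 g/mol, of which 9.722 g is Mg.
So Mg makes up 9.722/251.238 = 0.0387 of the mass, i.e. 3.87%.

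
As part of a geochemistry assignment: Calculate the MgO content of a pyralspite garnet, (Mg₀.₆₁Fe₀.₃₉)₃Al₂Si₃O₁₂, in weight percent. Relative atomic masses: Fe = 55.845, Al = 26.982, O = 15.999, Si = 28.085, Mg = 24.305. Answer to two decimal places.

Molar mass of (Mg₀.₆₁Fe₀.₃₉)₃Al₂Si₃O₁₂ = 1.83·24.305 + 1.17·55.845 + 2·26.982 + 3·28.085 + 12·15.999 = 440.024 g/mol.
Each formula unit contains 1.83 Mg, equivalent to 1.83/1 = 1.8300 mol MgO.
M(MgO) = 1×24.305 + 1×15.999 = 40.304 g/mol.
Mass of MgO per formula unit = 1.8300 × 40.304 = 73.756 g.
MgO wt% = 73.756 / 440.024 × 100 = 16.76%.

16.76 wt%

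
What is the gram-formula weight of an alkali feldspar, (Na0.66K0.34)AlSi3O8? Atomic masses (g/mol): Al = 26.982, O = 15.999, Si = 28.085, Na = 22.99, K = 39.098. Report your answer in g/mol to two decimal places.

267.70 g/mol

The formula mass is the sum 0.66×22.99 + 0.34×39.098 + 1×26.982 + 3×28.085 + 8×15.999.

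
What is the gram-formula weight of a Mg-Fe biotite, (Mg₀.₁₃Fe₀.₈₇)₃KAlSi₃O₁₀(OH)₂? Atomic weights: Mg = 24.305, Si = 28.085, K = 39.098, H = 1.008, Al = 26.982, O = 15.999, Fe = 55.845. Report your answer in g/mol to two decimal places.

The formula mass is the sum 0.39×24.305 + 2.61×55.845 + 1×39.098 + 1×26.982 + 3×28.085 + 12×15.999 + 2×1.008.

499.57 g/mol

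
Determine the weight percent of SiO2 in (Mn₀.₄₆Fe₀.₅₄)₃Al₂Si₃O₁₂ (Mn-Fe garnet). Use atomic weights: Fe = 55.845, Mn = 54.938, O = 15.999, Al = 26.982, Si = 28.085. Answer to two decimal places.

Formula mass = 496.490 g/mol.
3 Si → 3.0000 mol SiO2 per formula unit; M(SiO2) = 60.083, so SiO2 mass = 180.249 g.
180.249/496.490 × 100 = 36.30 wt%.

36.30 wt%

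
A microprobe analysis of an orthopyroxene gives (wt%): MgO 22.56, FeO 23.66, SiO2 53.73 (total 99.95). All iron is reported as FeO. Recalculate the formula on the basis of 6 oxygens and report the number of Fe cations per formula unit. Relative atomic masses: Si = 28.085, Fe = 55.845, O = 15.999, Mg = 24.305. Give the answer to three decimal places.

0.738 Fe apfu

MgO: 22.56/40.304 = 0.55975 mol → 0.55975 mol Mg, 0.55975 mol O.
FeO: 23.66/71.844 = 0.32932 mol → 0.32932 mol Fe, 0.32932 mol O.
SiO2: 53.73/60.083 = 0.89426 mol → 0.89426 mol Si, 1.78852 mol O.
Total oxygen = 2.67759 mol. Normalization factor = 6/2.67759 = 2.24082.
Fe per 6 O = 0.32932 × 2.24082 = 0.738.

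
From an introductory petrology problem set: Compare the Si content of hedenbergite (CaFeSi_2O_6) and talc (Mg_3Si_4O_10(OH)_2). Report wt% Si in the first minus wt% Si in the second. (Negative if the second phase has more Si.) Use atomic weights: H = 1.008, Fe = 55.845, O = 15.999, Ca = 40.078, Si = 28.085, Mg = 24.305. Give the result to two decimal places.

-6.98 percentage points

Si in CaFeSi_2O_6: molar mass 248.087 g/mol; 2×28.085 = 56.170 g → 22.64 wt%.
Si in Mg_3Si_4O_10(OH)_2: molar mass 379.259 g/mol; 4×28.085 = 112.340 g → 29.62 wt%.
Difference = 22.64 − 29.62 = -6.98 percentage points.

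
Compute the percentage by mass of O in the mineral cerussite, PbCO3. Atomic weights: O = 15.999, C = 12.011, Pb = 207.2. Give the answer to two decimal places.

Molar mass of PbCO3: 1×207.2 + 1×12.011 + 3×15.999 = 267.208 g/mol.
Mass of O per formula unit: 3 × 15.999 = 47.997 g.
Weight fraction O = 47.997 / 267.208 = 0.1796.

17.96 mass %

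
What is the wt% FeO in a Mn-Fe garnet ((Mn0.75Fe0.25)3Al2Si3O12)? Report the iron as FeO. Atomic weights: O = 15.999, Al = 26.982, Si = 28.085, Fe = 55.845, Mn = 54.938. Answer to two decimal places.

Formula mass = 495.701 g/mol.
0.75 Fe → 0.7500 mol FeO per formula unit; M(FeO) = 71.844, so FeO mass = 53.883 g.
53.883/495.701 × 100 = 10.87 wt%.

10.87 wt%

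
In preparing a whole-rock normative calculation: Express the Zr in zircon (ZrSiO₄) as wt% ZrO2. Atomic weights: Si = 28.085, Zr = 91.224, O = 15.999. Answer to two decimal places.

M(ZrSiO₄) = 183.305 g/mol; M(ZrO2) = 123.222 g/mol.
Moles ZrO2 per formula unit = 1 Zr ÷ 1 = 1.0000.
ZrO2 fraction = (1.0000 × 123.222) / 183.305 = 123.222/183.305 = 0.6722.

67.22 wt%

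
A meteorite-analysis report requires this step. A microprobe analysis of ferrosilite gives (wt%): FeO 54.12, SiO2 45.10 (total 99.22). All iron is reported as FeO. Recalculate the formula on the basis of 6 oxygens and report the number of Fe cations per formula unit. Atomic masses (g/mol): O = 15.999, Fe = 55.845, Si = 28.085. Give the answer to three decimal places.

2.005 Fe apfu

54.12 wt% FeO ÷ 71.844 g/mol = 0.75330 mol, giving 0.75330 Fe and 0.75330 O.
45.10 wt% SiO2 ÷ 60.083 g/mol = 0.75063 mol, giving 0.75063 Si and 1.50126 O.
Oxygen sums to 2.25456; scaling by 6/2.25456 = 2.66127 puts the formula on 6 O.
Fe: 0.75330 × 2.66127 = 2.005 atoms per formula unit.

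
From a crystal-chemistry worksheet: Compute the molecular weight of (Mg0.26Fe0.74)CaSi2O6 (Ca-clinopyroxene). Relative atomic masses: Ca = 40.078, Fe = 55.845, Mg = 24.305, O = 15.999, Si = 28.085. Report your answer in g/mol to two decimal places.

Mg: 0.26 × 24.305 = 6.3193
Fe: 0.74 × 55.845 = 41.3253
Ca: 1 × 40.078 = 40.0780
Si: 2 × 28.085 = 56.1700
O: 6 × 15.999 = 95.9940
Summing the contributions gives the formula mass.

239.89 g/mol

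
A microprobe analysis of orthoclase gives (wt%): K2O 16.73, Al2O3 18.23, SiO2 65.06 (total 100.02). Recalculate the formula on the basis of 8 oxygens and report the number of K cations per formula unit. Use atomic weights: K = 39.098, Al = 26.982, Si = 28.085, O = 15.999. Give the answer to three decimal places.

0.987 K apfu

16.73 wt% K2O ÷ 94.195 g/mol = 0.17761 mol, giving 0.35522 K and 0.17761 O.
18.23 wt% Al2O3 ÷ 101.961 g/mol = 0.17879 mol, giving 0.35758 Al and 0.53637 O.
65.06 wt% SiO2 ÷ 60.083 g/mol = 1.08284 mol, giving 1.08284 Si and 2.16568 O.
Oxygen sums to 2.87966; scaling by 8/2.87966 = 2.77811 puts the formula on 8 O.
K: 0.35522 × 2.77811 = 0.987 atoms per formula unit.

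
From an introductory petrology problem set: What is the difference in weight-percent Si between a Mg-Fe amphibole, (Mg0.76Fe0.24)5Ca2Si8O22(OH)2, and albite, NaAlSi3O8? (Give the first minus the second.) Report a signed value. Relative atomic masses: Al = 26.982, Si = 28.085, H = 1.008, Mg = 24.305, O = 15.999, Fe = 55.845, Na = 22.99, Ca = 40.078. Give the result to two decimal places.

-5.70 percentage points

M((Mg0.76Fe0.24)5Ca2Si8O22(OH)2) = 850.201 g/mol, so wt% Si = 224.680/850.201 × 100 = 26.43%.
M(NaAlSi3O8) = 262.219 g/mol, so wt% Si = 84.255/262.219 × 100 = 32.13%.
26.43 − 32.13 = -5.70 pp.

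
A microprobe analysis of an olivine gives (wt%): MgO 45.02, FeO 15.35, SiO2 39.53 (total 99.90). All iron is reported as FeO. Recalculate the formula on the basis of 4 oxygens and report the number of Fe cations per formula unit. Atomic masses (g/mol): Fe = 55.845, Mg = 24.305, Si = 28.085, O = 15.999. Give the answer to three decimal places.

MgO (M=40.304): mol = 1.11701; Mg = 1.11701, O = 1.11701.
FeO (M=71.844): mol = 0.21366; Fe = 0.21366, O = 0.21366.
SiO2 (M=60.083): mol = 0.65792; Si = 0.65792, O = 1.31584.
ΣO = 2.64651; factor = 4/ΣO = 1.51142.
Fe apfu = 0.21366 × 1.51142 = 0.323.

0.323 Fe apfu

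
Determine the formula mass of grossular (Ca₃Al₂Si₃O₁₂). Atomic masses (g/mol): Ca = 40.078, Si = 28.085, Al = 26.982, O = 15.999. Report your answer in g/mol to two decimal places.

450.44 g/mol

M = 3×40.078 + 2×26.982 + 3×28.085 + 12×15.999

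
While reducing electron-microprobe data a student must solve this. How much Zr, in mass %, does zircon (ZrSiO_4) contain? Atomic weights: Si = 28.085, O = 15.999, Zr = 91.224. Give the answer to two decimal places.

49.77 mass %

M(ZrSiO_4) = 183.305 g/mol.
Zr contributes 1 × 91.224 = 91.224 g per mole.
91.224/183.305 = 0.4977 → 49.77%.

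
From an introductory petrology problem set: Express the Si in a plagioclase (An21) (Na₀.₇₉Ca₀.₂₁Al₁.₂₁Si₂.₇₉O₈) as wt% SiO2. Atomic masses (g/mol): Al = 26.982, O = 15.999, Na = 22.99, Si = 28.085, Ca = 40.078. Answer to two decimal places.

63.12 wt%

Formula mass = 265.576 g/mol.
2.79 Si → 2.7900 mol SiO2 per formula unit; M(SiO2) = 60.083, so SiO2 mass = 167.632 g.
167.632/265.576 × 100 = 63.12 wt%.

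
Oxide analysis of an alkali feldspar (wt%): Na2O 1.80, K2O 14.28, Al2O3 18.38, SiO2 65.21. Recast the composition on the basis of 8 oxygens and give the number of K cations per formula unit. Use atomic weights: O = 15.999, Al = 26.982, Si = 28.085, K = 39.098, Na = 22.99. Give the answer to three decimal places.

0.839 K apfu

Na2O (M=61.979): mol = 0.02904; Na = 0.05808, O = 0.02904.
K2O (M=94.195): mol = 0.15160; K = 0.30320, O = 0.15160.
Al2O3 (M=101.961): mol = 0.18027; Al = 0.36054, O = 0.54081.
SiO2 (M=60.083): mol = 1.08533; Si = 1.08533, O = 2.17066.
ΣO = 2.89211; factor = 8/ΣO = 2.76615.
K apfu = 0.30320 × 2.76615 = 0.839.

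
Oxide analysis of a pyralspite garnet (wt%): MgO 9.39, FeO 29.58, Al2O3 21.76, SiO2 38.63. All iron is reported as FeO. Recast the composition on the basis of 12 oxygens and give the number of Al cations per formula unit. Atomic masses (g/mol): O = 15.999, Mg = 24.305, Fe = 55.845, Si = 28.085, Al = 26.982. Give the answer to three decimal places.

MgO: 9.39/40.304 = 0.23298 mol → 0.23298 mol Mg, 0.23298 mol O.
FeO: 29.58/71.844 = 0.41173 mol → 0.41173 mol Fe, 0.41173 mol O.
Al2O3: 21.76/101.961 = 0.21341 mol → 0.42682 mol Al, 0.64023 mol O.
SiO2: 38.63/60.083 = 0.64294 mol → 0.64294 mol Si, 1.28588 mol O.
Total oxygen = 2.57082 mol. Normalization factor = 12/2.57082 = 4.66777.
Al per 12 O = 0.42682 × 4.66777 = 1.992.

1.992 Al apfu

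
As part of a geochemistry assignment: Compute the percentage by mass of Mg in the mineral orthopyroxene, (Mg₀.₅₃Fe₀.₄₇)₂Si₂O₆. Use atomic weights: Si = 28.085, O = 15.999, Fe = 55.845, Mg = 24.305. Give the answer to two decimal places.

M((Mg₀.₅₃Fe₀.₄₇)₂Si₂O₆) = 230.422 g/mol.
Mg contributes 1.06 × 24.305 = 25.763 g per mole.
25.763/230.422 = 0.1118 → 11.18%.

11.18 weight percent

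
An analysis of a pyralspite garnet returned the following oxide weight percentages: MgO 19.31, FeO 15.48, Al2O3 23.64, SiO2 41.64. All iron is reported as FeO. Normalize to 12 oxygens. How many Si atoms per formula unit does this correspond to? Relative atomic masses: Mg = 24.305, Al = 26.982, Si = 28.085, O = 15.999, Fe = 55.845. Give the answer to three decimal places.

MgO (M=40.304): mol = 0.47911; Mg = 0.47911, O = 0.47911.
FeO (M=71.844): mol = 0.21547; Fe = 0.21547, O = 0.21547.
Al2O3 (M=101.961): mol = 0.23185; Al = 0.46370, O = 0.69555.
SiO2 (M=60.083): mol = 0.69304; Si = 0.69304, O = 1.38608.
ΣO = 2.77621; factor = 12/ΣO = 4.32244.
Si apfu = 0.69304 × 4.32244 = 2.996.

2.996 Si apfu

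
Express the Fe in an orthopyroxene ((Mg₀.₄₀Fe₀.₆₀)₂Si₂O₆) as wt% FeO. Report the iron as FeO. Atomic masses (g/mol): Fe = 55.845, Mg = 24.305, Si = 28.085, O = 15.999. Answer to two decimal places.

36.13 wt%

M((Mg₀.₄₀Fe₀.₆₀)₂Si₂O₆) = 238.622 g/mol; M(FeO) = 71.844 g/mol.
Moles FeO per formula unit = 1.20 Fe ÷ 1 = 1.2000.
FeO fraction = (1.2000 × 71.844) / 238.622 = 86.213/238.622 = 0.3613.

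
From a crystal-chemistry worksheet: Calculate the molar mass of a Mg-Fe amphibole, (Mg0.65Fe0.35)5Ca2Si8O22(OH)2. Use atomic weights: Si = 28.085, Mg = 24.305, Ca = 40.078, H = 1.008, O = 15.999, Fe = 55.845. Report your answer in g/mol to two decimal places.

867.55 g/mol

M = 3.25*24.305 + 1.75*55.845 + 2*40.078 + 8*28.085 + 24*15.999 + 2*1.008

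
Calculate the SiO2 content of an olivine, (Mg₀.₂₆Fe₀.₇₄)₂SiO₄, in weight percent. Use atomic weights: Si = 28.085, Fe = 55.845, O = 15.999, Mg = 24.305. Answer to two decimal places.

Formula mass = 187.370 g/mol.
1 Si → 1.0000 mol SiO2 per formula unit; M(SiO2) = 60.083, so SiO2 mass = 60.083 g.
60.083/187.370 × 100 = 32.07 wt%.

32.07 wt%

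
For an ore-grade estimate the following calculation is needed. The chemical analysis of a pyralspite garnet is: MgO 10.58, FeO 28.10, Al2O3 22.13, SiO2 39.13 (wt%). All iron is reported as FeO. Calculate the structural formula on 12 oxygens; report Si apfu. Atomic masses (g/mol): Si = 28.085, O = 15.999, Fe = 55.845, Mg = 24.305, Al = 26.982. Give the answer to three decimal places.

2.997 Si apfu

MgO (M=40.304): mol = 0.26250; Mg = 0.26250, O = 0.26250.
FeO (M=71.844): mol = 0.39113; Fe = 0.39113, O = 0.39113.
Al2O3 (M=101.961): mol = 0.21704; Al = 0.43408, O = 0.65112.
SiO2 (M=60.083): mol = 0.65127; Si = 0.65127, O = 1.30254.
ΣO = 2.60729; factor = 12/ΣO = 4.60248.
Si apfu = 0.65127 × 4.60248 = 2.997.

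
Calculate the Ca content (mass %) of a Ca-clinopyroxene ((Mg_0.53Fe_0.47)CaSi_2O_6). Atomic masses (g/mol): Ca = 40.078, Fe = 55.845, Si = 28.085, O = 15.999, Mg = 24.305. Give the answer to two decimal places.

Formula mass = 0.53×24.305 + 0.47×55.845 + 1×40.078 + 2×28.085 + 6×15.999 = 231.371 g/mol, of which 40.078 g is Ca.
So Ca makes up 40.078/231.371 = 0.1732 of the mass, i.e. 17.32%.

17.32 mass %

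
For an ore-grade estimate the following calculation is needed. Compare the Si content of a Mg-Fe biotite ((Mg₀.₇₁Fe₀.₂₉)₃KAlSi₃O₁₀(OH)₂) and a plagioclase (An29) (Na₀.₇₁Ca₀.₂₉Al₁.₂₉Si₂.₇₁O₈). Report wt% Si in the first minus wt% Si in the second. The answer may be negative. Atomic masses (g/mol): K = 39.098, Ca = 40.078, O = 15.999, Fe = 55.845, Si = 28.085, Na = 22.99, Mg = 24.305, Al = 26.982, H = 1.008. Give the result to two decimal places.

-9.57 percentage points

M((Mg₀.₇₁Fe₀.₂₉)₃KAlSi₃O₁₀(OH)₂) = 444.694 g/mol, so wt% Si = 84.255/444.694 × 100 = 18.95%.
M(Na₀.₇₁Ca₀.₂₉Al₁.₂₉Si₂.₇₁O₈) = 266.855 g/mol, so wt% Si = 76.110/266.855 × 100 = 28.52%.
18.95 − 28.52 = -9.57 pp.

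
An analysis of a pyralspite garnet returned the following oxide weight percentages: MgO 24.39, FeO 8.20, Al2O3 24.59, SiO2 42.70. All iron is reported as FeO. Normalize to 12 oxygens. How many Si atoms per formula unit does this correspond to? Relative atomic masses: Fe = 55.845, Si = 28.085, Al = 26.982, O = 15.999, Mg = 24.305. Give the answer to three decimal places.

24.39 wt% MgO ÷ 40.304 g/mol = 0.60515 mol, giving 0.60515 Mg and 0.60515 O.
8.20 wt% FeO ÷ 71.844 g/mol = 0.11414 mol, giving 0.11414 Fe and 0.11414 O.
24.59 wt% Al2O3 ÷ 101.961 g/mol = 0.24117 mol, giving 0.48234 Al and 0.72351 O.
42.70 wt% SiO2 ÷ 60.083 g/mol = 0.71068 mol, giving 0.71068 Si and 1.42136 O.
Oxygen sums to 2.86416; scaling by 12/2.86416 = 4.18971 puts the formula on 12 O.
Si: 0.71068 × 4.18971 = 2.978 atoms per formula unit.

2.978 Si apfu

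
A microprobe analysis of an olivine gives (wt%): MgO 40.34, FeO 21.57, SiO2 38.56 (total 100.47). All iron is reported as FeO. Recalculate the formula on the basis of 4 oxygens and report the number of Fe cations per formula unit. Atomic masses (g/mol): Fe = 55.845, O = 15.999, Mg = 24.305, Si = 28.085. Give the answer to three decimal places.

0.465 Fe apfu

MgO (M=40.304): mol = 1.00089; Mg = 1.00089, O = 1.00089.
FeO (M=71.844): mol = 0.30023; Fe = 0.30023, O = 0.30023.
SiO2 (M=60.083): mol = 0.64178; Si = 0.64178, O = 1.28356.
ΣO = 2.58468; factor = 4/ΣO = 1.54758.
Fe apfu = 0.30023 × 1.54758 = 0.465.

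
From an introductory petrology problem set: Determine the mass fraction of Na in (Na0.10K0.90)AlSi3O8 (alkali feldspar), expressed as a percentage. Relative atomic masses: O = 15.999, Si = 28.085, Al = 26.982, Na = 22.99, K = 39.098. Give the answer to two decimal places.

Molar mass of (Na0.10K0.90)AlSi3O8: 0.10·22.99 + 0.90·39.098 + 1·26.982 + 3·28.085 + 8·15.999 = 276.716 g/mol.
Mass of Na per formula unit: 0.10 × 22.99 = 2.299 g.
Weight fraction Na = 2.299 / 276.716 = 0.0083.

0.83 mass %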